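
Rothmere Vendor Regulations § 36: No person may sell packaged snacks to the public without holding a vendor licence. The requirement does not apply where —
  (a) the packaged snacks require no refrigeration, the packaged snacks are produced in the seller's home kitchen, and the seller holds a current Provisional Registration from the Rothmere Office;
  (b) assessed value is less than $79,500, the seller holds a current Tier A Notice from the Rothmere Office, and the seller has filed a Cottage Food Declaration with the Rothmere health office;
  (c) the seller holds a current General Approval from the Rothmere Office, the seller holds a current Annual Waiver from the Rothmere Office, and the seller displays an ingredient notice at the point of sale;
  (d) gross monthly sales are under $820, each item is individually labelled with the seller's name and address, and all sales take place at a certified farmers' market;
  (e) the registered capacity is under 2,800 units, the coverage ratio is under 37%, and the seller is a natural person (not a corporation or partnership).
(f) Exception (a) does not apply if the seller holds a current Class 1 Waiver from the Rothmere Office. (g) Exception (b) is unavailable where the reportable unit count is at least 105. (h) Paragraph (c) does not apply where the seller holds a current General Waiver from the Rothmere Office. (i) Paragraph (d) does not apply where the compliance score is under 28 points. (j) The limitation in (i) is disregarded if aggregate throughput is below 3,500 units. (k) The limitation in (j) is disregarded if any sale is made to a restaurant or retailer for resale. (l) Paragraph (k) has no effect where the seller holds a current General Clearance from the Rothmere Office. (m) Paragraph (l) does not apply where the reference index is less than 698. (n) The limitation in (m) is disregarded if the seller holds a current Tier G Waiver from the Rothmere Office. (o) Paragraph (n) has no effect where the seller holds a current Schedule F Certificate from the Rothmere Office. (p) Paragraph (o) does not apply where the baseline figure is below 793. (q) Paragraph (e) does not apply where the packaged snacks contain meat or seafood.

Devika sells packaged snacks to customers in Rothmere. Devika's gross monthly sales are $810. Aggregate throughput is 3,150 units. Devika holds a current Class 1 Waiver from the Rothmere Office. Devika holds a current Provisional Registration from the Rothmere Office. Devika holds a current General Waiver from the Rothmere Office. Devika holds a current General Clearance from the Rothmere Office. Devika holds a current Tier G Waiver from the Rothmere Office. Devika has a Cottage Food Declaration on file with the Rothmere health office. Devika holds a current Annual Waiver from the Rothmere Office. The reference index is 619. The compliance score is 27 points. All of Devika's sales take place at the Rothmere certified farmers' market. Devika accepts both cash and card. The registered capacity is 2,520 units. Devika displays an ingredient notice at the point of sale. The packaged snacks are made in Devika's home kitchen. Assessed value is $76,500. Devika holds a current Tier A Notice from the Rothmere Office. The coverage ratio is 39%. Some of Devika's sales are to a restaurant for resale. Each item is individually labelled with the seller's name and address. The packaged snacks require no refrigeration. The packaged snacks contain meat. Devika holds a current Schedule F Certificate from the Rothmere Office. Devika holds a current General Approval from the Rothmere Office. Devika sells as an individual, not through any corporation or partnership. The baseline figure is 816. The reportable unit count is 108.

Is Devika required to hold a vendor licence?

Yes — Devika must hold a vendor licence.

All of (a)'s requirements are met (the packaged snacks are shelf-stable; the packaged snacks are home-kitchen produced; a current Provisional Registration is held). But applying paragraph (f): (f) operates against (a): a current Class 1 Waiver is held. Exception (a) does not apply.
Exception (b): assessed value is $76,500, less than the $79,500 limit; a current Tier A Notice is held; a Cottage Food Declaration is on file — every condition holds. But: (g) operates against (b): the reportable unit count is 108, meeting the 105 threshold. Exception (b) does not apply.
All of (c)'s requirements are met (a current General Approval is held; a current Annual Waiver is held; an ingredient notice is displayed). However, paragraph (h) must be considered: (h) operates — a current General Waiver is held. Exception (c) does not apply.
Exception (d) is satisfied on its face — gross monthly sales are $810, under the $820 limit; items are individually labelled; all sales are at a certified farmers' market. But: (i) is engaged — the compliance score is 27 points, under the 28 points limit. (j) operates (aggregate throughput is 3,150 units, below the 3,500 units limit), but is displaced by (k): (k) operates against (j): some sales are to a restaurant for resale. (l) would limit (k) — a current General Clearance is held — but (m) sets (l) aside: (m) operates against (l): the reference index is 619, less than the 698 limit. (n) would limit (m) — a current Tier G Waiver is held — but (o) sets (n) aside: (o) operates against (n): a current Schedule F Certificate is held. (p) is not triggered (the baseline figure is 816, not below 793), so (o) stands. (d) is therefore removed.
Exception (e) does not apply: the coverage ratio is 39%, not under 37%.
None of the exceptions is available; § 36 applies in full.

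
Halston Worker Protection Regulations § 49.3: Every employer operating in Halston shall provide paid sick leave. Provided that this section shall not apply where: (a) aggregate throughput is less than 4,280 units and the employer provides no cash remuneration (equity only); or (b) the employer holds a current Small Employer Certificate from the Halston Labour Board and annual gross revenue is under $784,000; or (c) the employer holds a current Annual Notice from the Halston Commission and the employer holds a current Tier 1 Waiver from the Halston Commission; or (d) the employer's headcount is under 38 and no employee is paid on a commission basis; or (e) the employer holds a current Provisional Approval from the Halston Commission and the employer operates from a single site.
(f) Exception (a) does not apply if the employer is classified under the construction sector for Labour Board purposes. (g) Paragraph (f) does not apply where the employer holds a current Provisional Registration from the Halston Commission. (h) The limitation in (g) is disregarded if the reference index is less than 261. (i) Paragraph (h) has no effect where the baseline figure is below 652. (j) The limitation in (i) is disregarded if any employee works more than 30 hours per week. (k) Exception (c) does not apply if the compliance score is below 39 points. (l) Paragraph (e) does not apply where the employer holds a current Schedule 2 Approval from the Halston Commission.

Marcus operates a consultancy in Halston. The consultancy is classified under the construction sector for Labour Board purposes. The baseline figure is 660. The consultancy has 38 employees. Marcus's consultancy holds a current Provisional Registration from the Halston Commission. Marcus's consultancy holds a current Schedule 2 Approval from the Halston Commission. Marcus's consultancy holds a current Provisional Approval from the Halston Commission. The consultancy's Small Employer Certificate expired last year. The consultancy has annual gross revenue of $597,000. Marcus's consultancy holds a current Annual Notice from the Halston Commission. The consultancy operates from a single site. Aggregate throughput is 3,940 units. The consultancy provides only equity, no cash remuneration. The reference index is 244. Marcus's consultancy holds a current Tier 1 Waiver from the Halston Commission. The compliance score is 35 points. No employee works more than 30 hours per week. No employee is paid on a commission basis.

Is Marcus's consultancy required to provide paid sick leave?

Exception (a)'s conditions are all satisfied: aggregate throughput is 3,940 units, less than the 4,280 units limit; remuneration is equity-only. Turning to paragraphs (f)–(j): (f) operates against (a): the consultancy is classified under the construction sector. (g) applies (a current Provisional Registration is held), but is itself disapplied by (h): (h) operates against (g): the reference index is 244, less than the 261 limit. (i) is inapplicable (the baseline figure is 660, not below 652), so (h) stands. So (a) is unavailable.
Exception (b) requires that the employer holds a current Small Employer Certificate from the Halston Labour Board; but the Small Employer Certificate has expired, so (b) is unavailable.
Exception (c) is satisfied on its face — a current Annual Notice is held; a current Tier 1 Waiver is held. But: (k) operates — the compliance score is 35 points, below the 39 points limit. So (c) is unavailable.
Exception (d) fails — the employer's headcount is 38, not under 38.
All of (e)'s requirements are met (a current Provisional Approval is held; the employer operates from a single site). But applying paragraph (l): (l) is triggered — a current Schedule 2 Approval is held. So (e) is unavailable.
No exception is made out. Marcus's consultancy falls within the general rule.

Yes — Marcus's consultancy must provide paid sick leave.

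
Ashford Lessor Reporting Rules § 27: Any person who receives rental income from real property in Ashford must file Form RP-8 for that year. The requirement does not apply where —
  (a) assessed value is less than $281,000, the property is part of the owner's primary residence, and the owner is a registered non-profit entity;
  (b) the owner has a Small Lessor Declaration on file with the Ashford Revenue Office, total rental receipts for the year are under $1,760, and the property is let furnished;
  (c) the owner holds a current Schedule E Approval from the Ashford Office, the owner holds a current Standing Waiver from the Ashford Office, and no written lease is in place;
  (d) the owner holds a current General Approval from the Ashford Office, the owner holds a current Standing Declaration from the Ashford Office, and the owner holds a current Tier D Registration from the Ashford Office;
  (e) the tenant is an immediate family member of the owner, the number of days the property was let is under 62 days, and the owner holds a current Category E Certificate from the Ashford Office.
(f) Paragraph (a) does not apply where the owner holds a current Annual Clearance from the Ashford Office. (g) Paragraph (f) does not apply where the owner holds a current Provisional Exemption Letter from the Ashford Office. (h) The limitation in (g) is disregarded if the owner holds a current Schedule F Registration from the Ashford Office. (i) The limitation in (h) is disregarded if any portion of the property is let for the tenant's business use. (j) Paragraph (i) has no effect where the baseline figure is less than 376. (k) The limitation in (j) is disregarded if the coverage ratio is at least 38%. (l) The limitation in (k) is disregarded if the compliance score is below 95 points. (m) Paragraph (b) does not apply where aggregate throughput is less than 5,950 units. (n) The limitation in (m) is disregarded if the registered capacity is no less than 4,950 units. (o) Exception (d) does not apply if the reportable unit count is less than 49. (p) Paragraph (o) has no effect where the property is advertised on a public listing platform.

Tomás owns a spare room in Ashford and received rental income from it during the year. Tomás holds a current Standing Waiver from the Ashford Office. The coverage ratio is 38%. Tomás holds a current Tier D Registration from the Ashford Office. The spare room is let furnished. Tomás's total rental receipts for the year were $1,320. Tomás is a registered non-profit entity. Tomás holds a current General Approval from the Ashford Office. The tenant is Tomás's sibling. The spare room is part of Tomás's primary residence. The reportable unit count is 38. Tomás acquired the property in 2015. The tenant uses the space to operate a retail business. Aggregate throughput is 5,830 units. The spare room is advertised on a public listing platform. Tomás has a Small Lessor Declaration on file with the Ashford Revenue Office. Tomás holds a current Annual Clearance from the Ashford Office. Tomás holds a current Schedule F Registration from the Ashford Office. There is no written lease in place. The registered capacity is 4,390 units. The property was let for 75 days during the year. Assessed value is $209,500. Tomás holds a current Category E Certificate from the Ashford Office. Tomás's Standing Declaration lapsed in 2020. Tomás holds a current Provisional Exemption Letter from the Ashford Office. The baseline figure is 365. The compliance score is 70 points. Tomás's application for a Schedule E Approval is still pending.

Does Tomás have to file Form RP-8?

All of (a)'s requirements are met (assessed value is $209,500, less than the $281,000 limit; the spare room is part of the primary residence; Tomás is a registered non-profit). But: (f) operates against (a): a current Annual Clearance is held. (g) would limit (f) — a current Provisional Exemption Letter is held — but (h) sets (g) aside: (h) operates against (g): a current Schedule F Registration is held. (i) would limit (h) — the space is let for business use — but (j) sets (i) aside: (j) operates against (i): the baseline figure is 365, less than the 376 limit. (k) would limit (j) — the coverage ratio is 38%, meeting the 38% threshold — but (l) sets (k) aside: (l) operates against (k): the compliance score is 70 points, below the 95 points limit. Exception (a) does not apply.
Exception (b)'s conditions are all satisfied: a Small Lessor Declaration is on file; total rental receipts for the year are $1,320, under the $1,760 limit; the property is let furnished. But applying paragraphs (m)–(n): (m) applies — aggregate throughput is 5,830 units, less than the 5,950 units limit. (n), which would lift (m), does not operate here — the registered capacity is 4,390 units, short of 4,950 units. Exception (b) does not apply.
Exception (c) does not apply: the Schedule E Approval is not current.
Exception (d) does not apply: there is no Standing Declaration in force.
Exception (e) does not apply: the number of days the property was let is 75 days, not under 62 days.
Every exception is unavailable, so the rule governs.

Yes — Tomás must file Form RP-8.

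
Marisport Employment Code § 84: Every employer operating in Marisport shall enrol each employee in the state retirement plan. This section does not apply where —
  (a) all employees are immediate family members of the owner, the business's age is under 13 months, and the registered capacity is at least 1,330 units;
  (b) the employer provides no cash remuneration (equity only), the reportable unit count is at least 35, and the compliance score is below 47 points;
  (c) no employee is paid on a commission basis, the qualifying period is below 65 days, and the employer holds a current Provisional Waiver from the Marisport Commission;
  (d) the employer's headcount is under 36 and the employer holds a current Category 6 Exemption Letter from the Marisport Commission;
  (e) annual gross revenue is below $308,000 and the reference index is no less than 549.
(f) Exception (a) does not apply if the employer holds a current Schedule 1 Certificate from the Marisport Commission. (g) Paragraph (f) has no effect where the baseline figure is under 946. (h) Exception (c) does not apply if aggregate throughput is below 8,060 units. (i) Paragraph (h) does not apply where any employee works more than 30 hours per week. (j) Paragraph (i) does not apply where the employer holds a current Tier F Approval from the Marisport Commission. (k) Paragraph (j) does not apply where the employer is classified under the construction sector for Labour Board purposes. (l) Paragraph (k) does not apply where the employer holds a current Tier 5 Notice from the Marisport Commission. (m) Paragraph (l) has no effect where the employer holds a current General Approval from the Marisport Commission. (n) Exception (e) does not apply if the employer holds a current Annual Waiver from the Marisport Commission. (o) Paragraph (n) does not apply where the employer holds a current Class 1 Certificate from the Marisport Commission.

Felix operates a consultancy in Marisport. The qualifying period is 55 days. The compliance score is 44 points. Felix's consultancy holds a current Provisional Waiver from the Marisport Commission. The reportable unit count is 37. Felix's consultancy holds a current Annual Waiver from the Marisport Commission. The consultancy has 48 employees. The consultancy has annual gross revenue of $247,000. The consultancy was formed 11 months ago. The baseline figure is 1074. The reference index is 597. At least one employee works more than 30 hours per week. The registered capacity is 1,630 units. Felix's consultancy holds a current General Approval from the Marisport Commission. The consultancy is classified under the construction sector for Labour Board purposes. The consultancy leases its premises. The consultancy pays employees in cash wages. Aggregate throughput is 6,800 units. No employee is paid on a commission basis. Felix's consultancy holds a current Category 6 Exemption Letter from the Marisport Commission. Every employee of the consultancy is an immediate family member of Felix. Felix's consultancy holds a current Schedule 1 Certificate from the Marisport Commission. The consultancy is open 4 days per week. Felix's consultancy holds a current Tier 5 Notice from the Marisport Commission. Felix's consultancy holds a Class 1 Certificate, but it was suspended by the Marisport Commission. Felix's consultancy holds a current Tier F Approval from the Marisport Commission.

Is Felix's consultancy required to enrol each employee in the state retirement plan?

Exception (a) is satisfied on its face — every employee is an immediate family member; the business's age is 11 months, under the 13 months limit; the registered capacity is 1,630 units, meeting the 1,330 units threshold. However, paragraphs (f)–(g) must be considered: (f) operates against (a): a current Schedule 1 Certificate is held. (g), which would lift (f), is inapplicable — the baseline figure is 1,074, not under 946. (a) is therefore removed.
Exception (b) requires that the employer provides no cash remuneration (equity only); but employees are paid cash wages, so (b) is unavailable.
All of (c)'s requirements are met (no employee is paid on commission; the qualifying period is 55 days, below the 65 days limit; a current Provisional Waiver is held). Under paragraphs (h)–(m): (h) would limit (c) — aggregate throughput is 6,800 units, below the 8,060 units limit — but (i) sets (h) aside: (i) is engaged — at least one employee exceeds 30 hours/week. (j) would limit (i) — a current Tier F Approval is held — but (k) sets (j) aside: (k) operates against (j): the consultancy is classified under the construction sector. (l) operates (a current Tier 5 Notice is held), but is displaced by (m): (m) applies — a current General Approval is held. So (c) applies.
Exception (d) fails — the employer's headcount is 48, not under 36.
Exception (e)'s conditions are all satisfied: annual gross revenue is $247,000, below the $308,000 limit; the reference index is 597, meeting the 549 threshold. But applying paragraphs (n)–(o): (n) is engaged — a current Annual Waiver is held. (o), which would lift (n), is inapplicable — the Class 1 Certificate is not current. So (e) is unavailable.

No — exception (c) applies; Felix's consultancy is not required to enrol each employee in the state retirement plan.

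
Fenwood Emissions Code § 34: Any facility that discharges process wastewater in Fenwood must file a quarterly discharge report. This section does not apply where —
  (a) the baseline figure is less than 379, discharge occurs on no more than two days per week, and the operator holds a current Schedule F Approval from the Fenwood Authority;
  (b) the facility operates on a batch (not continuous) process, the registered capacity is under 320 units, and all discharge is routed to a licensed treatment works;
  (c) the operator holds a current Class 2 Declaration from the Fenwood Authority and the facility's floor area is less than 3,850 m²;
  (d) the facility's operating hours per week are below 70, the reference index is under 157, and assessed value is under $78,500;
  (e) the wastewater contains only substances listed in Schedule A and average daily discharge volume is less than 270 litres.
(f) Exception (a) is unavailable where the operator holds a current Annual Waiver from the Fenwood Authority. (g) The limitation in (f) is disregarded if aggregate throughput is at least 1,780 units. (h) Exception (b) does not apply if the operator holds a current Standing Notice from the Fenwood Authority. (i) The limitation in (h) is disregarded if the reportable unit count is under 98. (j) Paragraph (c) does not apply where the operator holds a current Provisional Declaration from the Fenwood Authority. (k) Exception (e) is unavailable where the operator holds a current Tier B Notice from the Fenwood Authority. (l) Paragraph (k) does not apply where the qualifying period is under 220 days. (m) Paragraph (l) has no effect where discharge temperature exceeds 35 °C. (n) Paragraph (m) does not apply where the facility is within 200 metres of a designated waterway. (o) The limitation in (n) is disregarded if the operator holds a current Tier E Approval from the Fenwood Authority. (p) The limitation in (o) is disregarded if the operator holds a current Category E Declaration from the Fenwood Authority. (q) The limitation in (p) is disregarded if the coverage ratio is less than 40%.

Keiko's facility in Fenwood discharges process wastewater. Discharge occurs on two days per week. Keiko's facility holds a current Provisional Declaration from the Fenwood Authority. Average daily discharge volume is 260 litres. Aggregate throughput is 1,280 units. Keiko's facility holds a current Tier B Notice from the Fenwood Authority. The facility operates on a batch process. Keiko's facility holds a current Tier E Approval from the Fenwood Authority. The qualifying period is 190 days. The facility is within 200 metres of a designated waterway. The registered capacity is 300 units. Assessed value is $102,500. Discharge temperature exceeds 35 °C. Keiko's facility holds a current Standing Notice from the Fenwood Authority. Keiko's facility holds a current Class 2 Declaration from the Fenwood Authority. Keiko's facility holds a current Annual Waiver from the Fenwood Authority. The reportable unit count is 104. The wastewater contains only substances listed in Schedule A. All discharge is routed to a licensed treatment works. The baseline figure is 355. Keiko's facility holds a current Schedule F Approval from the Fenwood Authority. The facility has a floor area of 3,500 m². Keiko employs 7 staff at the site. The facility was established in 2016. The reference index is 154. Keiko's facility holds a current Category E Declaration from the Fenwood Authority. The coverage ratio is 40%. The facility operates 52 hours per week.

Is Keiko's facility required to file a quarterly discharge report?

No — exception (e) applies; Keiko's facility is not required to file a quarterly discharge report.

All of (a)'s requirements are met (the baseline figure is 355, less than the 379 limit; discharge occurs on no more than two days per week; a current Schedule F Approval is held). Turning to paragraphs (f)–(g): (f) is triggered — a current Annual Waiver is held. (g) does not operate here (aggregate throughput is 1,280 units, short of 1,780 units), so (f) stands. So (a) is unavailable.
Exception (b)'s conditions are all satisfied: the facility operates on a batch process; the registered capacity is 300 units, under the 320 units limit; discharge is routed to a licensed treatment works. But: (h) operates against (b): a current Standing Notice is held. (i), which would lift (h), is not triggered — the reportable unit count is 104, not under 98. (b) is therefore removed.
Exception (c): a current Class 2 Declaration is held; the facility's floor area is 3,500 m², less than the 3,850 m² limit — every condition holds. However, paragraph (j) must be considered: (j) operates against (c): a current Provisional Declaration is held. Exception (c) does not apply.
Exception (d) fails — assessed value is $102,500, not under $78,500.
Exception (e) is satisfied on its face — the wastewater is Schedule-A-only; average daily discharge volume is 260 litres, less than the 270 litres limit. Under paragraphs (k)–(q): (k) would limit (e) — a current Tier B Notice is held — but (l) sets (k) aside: (l) operates — the qualifying period is 190 days, under the 220 days limit. (m) would limit (l) — discharge temperature exceeds 35 °C — but (n) sets (m) aside: (n) is triggered — the facility is within 200 m of a designated waterway. (o) operates (a current Tier E Approval is held), but is set aside by (p): (p) operates against (o): a current Category E Declaration is held. (q) does not operate here (the coverage ratio is 40%, not less than 40%), so (p) stands. (e) remains available.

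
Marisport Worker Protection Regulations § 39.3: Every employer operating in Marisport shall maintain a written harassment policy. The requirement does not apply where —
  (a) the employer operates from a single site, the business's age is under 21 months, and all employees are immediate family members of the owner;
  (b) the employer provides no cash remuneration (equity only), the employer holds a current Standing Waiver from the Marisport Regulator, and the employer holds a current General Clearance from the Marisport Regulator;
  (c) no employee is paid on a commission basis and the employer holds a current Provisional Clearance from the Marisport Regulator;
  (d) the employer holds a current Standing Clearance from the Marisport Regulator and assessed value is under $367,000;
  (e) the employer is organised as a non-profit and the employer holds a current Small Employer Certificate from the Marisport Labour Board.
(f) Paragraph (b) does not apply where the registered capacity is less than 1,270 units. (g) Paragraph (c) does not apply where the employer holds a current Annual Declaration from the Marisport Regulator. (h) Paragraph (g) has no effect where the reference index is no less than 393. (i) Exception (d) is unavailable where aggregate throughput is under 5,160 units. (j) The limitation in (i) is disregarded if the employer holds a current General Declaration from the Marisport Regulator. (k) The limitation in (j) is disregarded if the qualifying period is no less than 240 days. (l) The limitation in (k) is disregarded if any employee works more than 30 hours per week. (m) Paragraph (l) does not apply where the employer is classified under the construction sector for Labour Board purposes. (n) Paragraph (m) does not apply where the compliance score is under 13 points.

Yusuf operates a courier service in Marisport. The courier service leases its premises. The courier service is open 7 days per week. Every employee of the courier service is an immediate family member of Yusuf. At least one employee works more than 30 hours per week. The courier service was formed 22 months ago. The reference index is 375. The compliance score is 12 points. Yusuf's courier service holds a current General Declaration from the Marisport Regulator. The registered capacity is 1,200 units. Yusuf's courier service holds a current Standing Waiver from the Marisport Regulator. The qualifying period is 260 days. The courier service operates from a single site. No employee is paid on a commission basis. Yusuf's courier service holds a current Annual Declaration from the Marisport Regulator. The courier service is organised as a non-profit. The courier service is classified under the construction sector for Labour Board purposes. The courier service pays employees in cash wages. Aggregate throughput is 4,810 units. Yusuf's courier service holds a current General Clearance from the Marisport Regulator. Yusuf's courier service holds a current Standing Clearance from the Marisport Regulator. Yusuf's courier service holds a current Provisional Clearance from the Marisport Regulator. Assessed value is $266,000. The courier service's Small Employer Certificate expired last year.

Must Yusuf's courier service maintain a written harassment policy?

No — exception (d) applies; Yusuf's courier service is not required to maintain a written harassment policy.

Exception (a) does not apply: the business's age is 22 months, not under 21 months.
Exception (b) requires that the employer provides no cash remuneration (equity only); but employees are paid cash wages, so (b) is unavailable.
Exception (c)'s conditions are all satisfied: no employee is paid on commission; a current Provisional Clearance is held. Turning to paragraphs (g)–(h): (g) operates against (c): a current Annual Declaration is held. (h), which would lift (g), is inapplicable — the reference index is 375, short of 393. Exception (c) does not apply.
All of (d)'s requirements are met (a current Standing Clearance is held; assessed value is $266,000, under the $367,000 limit). Considering the limiting provisions: (i) is engaged (aggregate throughput is 4,810 units, under the 5,160 units limit), but is overridden by (j): (j) operates against (i): a current General Declaration is held. (k) would limit (j) — the qualifying period is 260 days, meeting the 240 days threshold — but (l) sets (k) aside: (l) is engaged — at least one employee exceeds 30 hours/week. (m) would limit (l) — the courier service is classified under the construction sector — but (n) sets (m) aside: (n) applies — the compliance score is 12 points, under the 13 points limit. Exception (d) stands.
Exception (e) does not apply: the Small Employer Certificate has expired.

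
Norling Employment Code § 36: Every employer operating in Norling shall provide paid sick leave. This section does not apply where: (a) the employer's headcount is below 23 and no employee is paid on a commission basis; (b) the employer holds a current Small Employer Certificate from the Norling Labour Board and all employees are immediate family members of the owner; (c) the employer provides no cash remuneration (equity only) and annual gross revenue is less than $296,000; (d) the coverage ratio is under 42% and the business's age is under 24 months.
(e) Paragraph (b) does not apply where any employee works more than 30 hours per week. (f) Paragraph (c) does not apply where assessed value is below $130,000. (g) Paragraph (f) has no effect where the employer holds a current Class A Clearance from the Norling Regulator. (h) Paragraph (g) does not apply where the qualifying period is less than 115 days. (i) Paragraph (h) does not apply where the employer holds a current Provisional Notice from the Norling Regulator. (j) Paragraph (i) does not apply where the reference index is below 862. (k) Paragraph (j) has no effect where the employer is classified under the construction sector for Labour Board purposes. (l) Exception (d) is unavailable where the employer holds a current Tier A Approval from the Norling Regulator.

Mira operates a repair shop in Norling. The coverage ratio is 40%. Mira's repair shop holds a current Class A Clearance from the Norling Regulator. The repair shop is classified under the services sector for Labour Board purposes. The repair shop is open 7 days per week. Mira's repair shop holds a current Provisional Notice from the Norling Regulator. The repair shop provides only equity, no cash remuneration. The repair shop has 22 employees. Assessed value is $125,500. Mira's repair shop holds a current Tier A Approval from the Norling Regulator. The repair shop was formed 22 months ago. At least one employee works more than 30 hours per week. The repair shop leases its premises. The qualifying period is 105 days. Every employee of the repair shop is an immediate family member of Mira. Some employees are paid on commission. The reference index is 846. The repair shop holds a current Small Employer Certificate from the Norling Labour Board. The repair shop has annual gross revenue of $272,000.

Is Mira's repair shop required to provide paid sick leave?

Yes — Mira's repair shop must provide paid sick leave.

Exception (a) does not apply: some employees are paid on commission.
Exception (b) is satisfied on its face — a current Small Employer Certificate is held; every employee is an immediate family member. But: (e) operates against (b): at least one employee exceeds 30 hours/week. (b) is therefore removed.
Exception (c)'s conditions are all satisfied: remuneration is equity-only; annual gross revenue is $272,000, less than the $296,000 limit. Turning to paragraphs (f)–(k): (f) operates against (c): assessed value is $125,500, below the $130,000 limit. (g) applies (a current Class A Clearance is held), but is overridden by (h): (h) operates against (g): the qualifying period is 105 days, less than the 115 days limit. (i) would limit (h) — a current Provisional Notice is held — but (j) sets (i) aside: (j) applies — the reference index is 846, below the 862 limit. (k), which would lift (j), is not engaged — the repair shop is classified under the services sector. (c) is therefore removed.
Exception (d)'s conditions are all satisfied: the coverage ratio is 40%, under the 42% limit; the business's age is 22 months, under the 24 months limit. But applying paragraph (l): (l) is engaged — a current Tier A Approval is held. So (d) is unavailable.
No exception is made out. Mira's repair shop falls within the general rule.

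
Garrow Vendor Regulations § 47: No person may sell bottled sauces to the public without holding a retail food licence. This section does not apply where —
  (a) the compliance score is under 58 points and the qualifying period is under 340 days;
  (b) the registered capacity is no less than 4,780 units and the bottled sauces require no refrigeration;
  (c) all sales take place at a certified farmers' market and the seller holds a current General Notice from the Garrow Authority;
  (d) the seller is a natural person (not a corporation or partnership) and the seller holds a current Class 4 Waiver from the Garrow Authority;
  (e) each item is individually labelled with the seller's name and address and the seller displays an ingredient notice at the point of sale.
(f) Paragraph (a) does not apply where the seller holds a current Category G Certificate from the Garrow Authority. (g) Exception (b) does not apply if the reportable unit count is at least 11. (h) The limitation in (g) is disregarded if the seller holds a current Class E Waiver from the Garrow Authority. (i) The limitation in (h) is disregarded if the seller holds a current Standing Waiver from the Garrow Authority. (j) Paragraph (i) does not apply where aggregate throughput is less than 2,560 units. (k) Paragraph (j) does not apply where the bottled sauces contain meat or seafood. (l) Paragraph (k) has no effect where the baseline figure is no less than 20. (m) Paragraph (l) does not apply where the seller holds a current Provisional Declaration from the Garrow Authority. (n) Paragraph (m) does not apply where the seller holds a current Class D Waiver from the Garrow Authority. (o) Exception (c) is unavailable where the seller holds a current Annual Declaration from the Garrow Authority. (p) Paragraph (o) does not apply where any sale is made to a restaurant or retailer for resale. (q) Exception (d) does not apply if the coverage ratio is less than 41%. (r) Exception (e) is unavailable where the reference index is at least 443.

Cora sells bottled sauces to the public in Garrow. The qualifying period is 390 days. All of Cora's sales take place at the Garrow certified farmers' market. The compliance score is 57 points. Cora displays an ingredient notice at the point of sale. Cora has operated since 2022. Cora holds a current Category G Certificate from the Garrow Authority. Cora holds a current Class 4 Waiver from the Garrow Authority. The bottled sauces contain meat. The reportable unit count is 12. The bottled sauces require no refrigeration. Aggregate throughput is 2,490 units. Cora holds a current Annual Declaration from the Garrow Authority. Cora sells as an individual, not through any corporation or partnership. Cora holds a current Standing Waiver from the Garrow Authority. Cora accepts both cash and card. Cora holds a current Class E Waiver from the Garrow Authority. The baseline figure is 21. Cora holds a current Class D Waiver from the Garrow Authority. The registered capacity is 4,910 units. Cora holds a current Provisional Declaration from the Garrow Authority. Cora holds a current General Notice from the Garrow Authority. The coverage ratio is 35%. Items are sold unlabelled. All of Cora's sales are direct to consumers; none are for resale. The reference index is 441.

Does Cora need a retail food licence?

No — exception (b) applies; Cora is not required to hold a retail food licence.

Exception (a) fails — the qualifying period is 390 days, not under 340 days.
All of (b)'s requirements are met (the registered capacity is 4,910 units, meeting the 4,780 units threshold; the bottled sauces are shelf-stable). Applying paragraphs (g)–(n): (g) is triggered (the reportable unit count is 12, meeting the 11 threshold), but is itself disapplied by (h): (h) operates against (g): a current Class E Waiver is held. (i) applies (a current Standing Waiver is held), but is displaced by (j): (j) operates against (i): aggregate throughput is 2,490 units, less than the 2,560 units limit. (k) operates (the bottled sauces contain meat), but is overridden by (l): (l) operates against (k): the baseline figure is 21, meeting the 20 threshold. (m) is triggered (a current Provisional Declaration is held), but is displaced by (n): (n) is engaged — a current Class D Waiver is held. So (b) applies.
Exception (c): all sales are at a certified farmers' market; a current General Notice is held — every condition holds. But applying paragraphs (o)–(p): (o) operates against (c): a current Annual Declaration is held. (p) is inapplicable (no sales are for resale), so (o) stands. So (c) is unavailable.
All of (d)'s requirements are met (the seller is a natural person; a current Class 4 Waiver is held). However, paragraph (q) must be considered: (q) is triggered — the coverage ratio is 35%, less than the 41% limit. Exception (d) does not apply.
Exception (e) does not apply: items are sold unlabelled.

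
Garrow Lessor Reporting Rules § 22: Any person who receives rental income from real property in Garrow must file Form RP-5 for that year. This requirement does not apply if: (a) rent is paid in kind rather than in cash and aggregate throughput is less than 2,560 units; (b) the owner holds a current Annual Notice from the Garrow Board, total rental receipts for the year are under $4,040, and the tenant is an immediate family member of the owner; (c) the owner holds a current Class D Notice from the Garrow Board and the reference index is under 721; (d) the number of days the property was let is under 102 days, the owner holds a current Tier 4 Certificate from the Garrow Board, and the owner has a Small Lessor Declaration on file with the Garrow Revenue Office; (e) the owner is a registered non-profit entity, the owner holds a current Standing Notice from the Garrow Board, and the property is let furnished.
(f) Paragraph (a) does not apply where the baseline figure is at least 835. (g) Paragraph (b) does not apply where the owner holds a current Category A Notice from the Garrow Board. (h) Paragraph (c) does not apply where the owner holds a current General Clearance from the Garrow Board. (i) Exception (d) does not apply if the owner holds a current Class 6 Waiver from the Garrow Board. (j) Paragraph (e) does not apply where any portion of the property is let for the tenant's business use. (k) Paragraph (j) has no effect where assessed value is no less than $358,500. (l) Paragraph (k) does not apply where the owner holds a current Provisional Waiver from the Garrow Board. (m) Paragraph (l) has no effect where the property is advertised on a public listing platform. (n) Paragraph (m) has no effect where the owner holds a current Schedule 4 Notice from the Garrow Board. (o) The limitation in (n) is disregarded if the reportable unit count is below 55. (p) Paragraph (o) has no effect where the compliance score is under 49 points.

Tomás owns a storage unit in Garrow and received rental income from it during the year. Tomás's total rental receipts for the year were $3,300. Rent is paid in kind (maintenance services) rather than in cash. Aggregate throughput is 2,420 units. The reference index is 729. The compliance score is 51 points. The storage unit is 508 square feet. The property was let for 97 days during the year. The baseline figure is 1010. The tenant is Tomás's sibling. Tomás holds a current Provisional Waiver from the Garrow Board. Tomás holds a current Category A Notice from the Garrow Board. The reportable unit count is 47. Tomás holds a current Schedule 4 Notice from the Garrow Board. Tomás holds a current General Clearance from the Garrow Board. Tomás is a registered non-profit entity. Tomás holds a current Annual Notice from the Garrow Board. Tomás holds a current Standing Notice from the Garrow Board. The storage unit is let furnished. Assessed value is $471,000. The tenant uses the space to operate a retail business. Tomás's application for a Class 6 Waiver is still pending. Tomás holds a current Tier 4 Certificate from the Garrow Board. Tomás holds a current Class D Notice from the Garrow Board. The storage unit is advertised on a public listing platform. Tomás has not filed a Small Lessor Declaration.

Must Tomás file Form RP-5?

Exception (a)'s conditions are all satisfied: rent is paid in kind; aggregate throughput is 2,420 units, less than the 2,560 units limit. However, paragraph (f) must be considered: (f) applies — the baseline figure is 1,010, meeting the 835 threshold. Exception (a) does not apply.
All of (b)'s requirements are met (a current Annual Notice is held; total rental receipts for the year are $3,300, under the $4,040 limit; the tenant is an immediate family member). However, paragraph (g) must be considered: (g) is engaged — a current Category A Notice is held. Exception (b) does not apply.
Exception (c) fails — the reference index is 729, not under 721.
Exception (d) fails — no Small Lessor Declaration is on file.
Exception (e): Tomás is a registered non-profit; a current Standing Notice is held; the property is let furnished — every condition holds. Applying paragraphs (j)–(p): (j) applies (the space is let for business use), but is displaced by (k): (k) applies — assessed value is $471,000, meeting the $358,500 threshold. (l) would limit (k) — a current Provisional Waiver is held — but (m) sets (l) aside: (m) is triggered — the property is publicly advertised. (n) would limit (m) — a current Schedule 4 Notice is held — but (o) sets (n) aside: (o) is engaged — the reportable unit count is 47, below the 55 limit. (p) is not engaged (the compliance score is 51 points, not under 49 points), so (o) stands. (e) remains available.

No — exception (e) applies; Tomás is not required to file Form RP-5.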